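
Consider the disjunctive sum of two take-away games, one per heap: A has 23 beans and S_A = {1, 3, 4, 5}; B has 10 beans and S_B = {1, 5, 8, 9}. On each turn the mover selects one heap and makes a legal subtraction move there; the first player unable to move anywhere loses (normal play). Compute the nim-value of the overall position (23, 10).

Heap A, S = {1, 3, 4, 5}:
n :  0  1  2  3  4  5  6  7  8  9 10 11 12 13 14 15 16 17 18 19 20 21 22 23
G :  0  1  0  1  2  3  2  3  0  1  0  1  2  3  2  3  0  1  0  1  2  3  2  3
G_A(23) = 3.
Heap B, S = {1, 5, 8, 9}:
G(0) = 0
G(1) = mex{0} = 1
G(2) = mex{1} = 0
G(3) = mex{0} = 1
G(4) = mex{1} = 0
G(5) = mex{0,0} = 1
G(6) = mex{1,1} = 0
G(7) = mex{0,0} = 1
G(8) = mex{1,1,0} = 2
G(9) = mex{2,0,1,0} = 3
G(10) = mex{3,1,0,1} = 2
G_B(10) = 2.
Combined Grundy value = 3 ⊕ 2 = 1.

1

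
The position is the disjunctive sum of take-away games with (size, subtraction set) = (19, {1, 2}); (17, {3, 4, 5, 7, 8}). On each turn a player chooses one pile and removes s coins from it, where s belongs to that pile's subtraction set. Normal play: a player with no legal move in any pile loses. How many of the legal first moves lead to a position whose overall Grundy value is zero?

Pile A, S = {1, 2}:
n :  0  1  2  3  4  5  6  7  8  9 10 11 12 13 14 15 16 17 18 19
G :  0  1  2  0  1  2  0  1  2  0  1  2  0  1  2  0  1  2  0  1
G_A(19) = 1.
Pile B, S = {3, 4, 5, 7, 8}:
n :  0  1  2  3  4  5  6  7  8  9 10 11 12 13 14 15 16 17
G :  0  0  0  1  1  1  2  2  2  3  3  0  0  0  1  1  1  2
G_B(17) = 2.
Combined Grundy value = 1 ⊕ 2 = 3.
A winning move leaves total XOR = 0, i.e. changes one component's Grundy value g to g ⊕ X where X is the current total.
Pile A: need g' = 1⊕3 = 2. Options: 19−1→G=0, 19−2→G=2. Hits: 1.
Pile B: need g' = 2⊕3 = 1. Options: 17−3→G=1, 17−4→G=0, 17−5→G=0, 17−7→G=3, 17−8→G=3. Hits: 1.

2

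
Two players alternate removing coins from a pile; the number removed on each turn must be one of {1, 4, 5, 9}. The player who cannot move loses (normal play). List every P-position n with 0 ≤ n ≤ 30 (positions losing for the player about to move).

0, 2, 8, 10, 16, 18, 24, 26

n :  0  1  2  3  4  5  6  7  8  9 10 11 12 13 14 15 16 17 18 19 20 21 22 23 24 25 26 27 28 29 30
G :  0  1  0  1  2  3  2  3  0  1  0  1  2  3  2  3  0  1  0  1  2  3  2  3  0  1  0  1  2  3  2
P-positions are exactly the n with G(n) = 0.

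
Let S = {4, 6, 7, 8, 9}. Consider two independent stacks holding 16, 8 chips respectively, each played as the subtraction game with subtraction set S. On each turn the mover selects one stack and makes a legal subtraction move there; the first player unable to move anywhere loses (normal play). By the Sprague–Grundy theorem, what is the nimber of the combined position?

2

All stacks use S = {4, 6, 7, 8, 9}:
G(0) = 0
G(1) = mex{} = 0
G(2) = mex{} = 0
G(3) = mex{} = 0
G(4) = mex{0} = 1
G(5) = mex{0} = 1
G(6) = mex{0,0} = 1
G(7) = mex{0,0,0} = 1
G(8) = mex{1,0,0,0} = 2
G(9) = mex{1,0,0,0,0} = 2
G(10) = mex{1,1,0,0,0} = 2
G(11) = mex{1,1,1,0,0} = 2
G(12) = mex{2,1,1,1,0} = 3
G(13) = mex{2,1,1,1,1} = 0
G(14) = mex{2,2,1,1,1} = 0
G(15) = mex{2,2,2,1,1} = 0
G(16) = mex{3,2,2,2,1} = 0
Stack A: G(16) = 0.
Stack B: G(8) = 2.
Combined Grundy value = 0 ⊕ 2 = 2.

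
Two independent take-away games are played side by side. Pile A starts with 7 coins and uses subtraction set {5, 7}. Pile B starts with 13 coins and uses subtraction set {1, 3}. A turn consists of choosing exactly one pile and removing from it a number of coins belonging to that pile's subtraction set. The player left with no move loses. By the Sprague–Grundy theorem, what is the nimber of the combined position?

0

Pile A, S = {5, 7}:
n : 0 1 2 3 4 5 6 7
G : 0 0 0 0 0 1 1 1
G_A(7) = 1.
Pile B, S = {1, 3}:
n :  0  1  2  3  4  5  6  7  8  9 10 11 12 13
G :  0  1  0  1  0  1  0  1  0  1  0  1  0  1
G_B(13) = 1.
Combined Grundy value = 1 ⊕ 1 = 0.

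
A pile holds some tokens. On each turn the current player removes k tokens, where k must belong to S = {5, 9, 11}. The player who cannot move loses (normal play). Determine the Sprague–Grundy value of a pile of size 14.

G(0) = 0
G(1) = mex{} = 0
G(2) = mex{} = 0
G(3) = mex{} = 0
G(4) = mex{} = 0
G(5) = mex{0} = 1
G(6) = mex{0} = 1
G(7) = mex{0} = 1
G(8) = mex{0} = 1
G(9) = mex{0,0} = 1
G(10) = mex{1,0} = 2
G(11) = mex{1,0,0} = 2
G(12) = mex{1,0,0} = 2
G(13) = mex{1,0,0} = 2
G(14) = mex{1,1,0} = 2

2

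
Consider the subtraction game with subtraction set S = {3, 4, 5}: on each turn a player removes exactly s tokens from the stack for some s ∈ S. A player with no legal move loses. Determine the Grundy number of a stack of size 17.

G(0) = 0
G(1) = mex{} = 0
G(2) = mex{} = 0
G(3) = mex{0} = 1
G(4) = mex{0,0} = 1
G(5) = mex{0,0,0} = 1
G(6) = mex{1,0,0} = 2
G(7) = mex{1,1,0} = 2
G(8) = mex{1,1,1} = 0
G(9) = mex{2,1,1} = 0
G(10) = mex{2,2,1} = 0
G(11) = mex{0,2,2} = 1
G(12) = mex{0,0,2} = 1
G(13) = mex{0,0,0} = 1
G(14) = mex{1,0,0} = 2
G(15) = mex{1,1,0} = 2
G(16) = mex{1,1,1} = 0
G(17) = mex{2,1,1} = 0

0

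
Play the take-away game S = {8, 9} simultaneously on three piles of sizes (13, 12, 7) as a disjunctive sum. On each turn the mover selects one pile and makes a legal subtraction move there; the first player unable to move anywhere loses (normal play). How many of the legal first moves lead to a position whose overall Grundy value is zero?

0

All piles use S = {8, 9}:
n :  0  1  2  3  4  5  6  7  8  9 10 11 12 13
G :  0  0  0  0  0  0  0  0  1  1  1  1  1  1
Pile A: G(13) = 1.
Pile B: G(12) = 1.
Pile C: G(7) = 0.
Combined Grundy value = 1 ⊕ 1 ⊕ 0 = 0.
A winning move leaves total XOR = 0, i.e. changes one component's Grundy value g to g ⊕ X where X is the current total.
Pile A: target g' = 1⊕0 = 1, but every legal move changes the Grundy value (mex property), so 0 moves.
Pile B: target g' = 1⊕0 = 1, but every legal move changes the Grundy value (mex property), so 0 moves.
Pile C: target g' = 0⊕0 = 0, but every legal move changes the Grundy value (mex property), so 0 moves.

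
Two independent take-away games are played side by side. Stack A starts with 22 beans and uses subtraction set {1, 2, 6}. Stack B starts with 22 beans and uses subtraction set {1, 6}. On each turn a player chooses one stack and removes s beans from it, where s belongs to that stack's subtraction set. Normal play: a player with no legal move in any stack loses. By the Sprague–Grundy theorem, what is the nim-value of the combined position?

Stack A, S = {1, 2, 6}:
n :  0  1  2  3  4  5  6  7  8  9 10 11 12 13 14 15 16 17 18 19 20 21 22
G :  0  1  2  0  1  2  3  0  1  2  0  1  2  3  0  1  2  0  1  2  3  0  1
G_A(22) = 1.
Stack B, S = {1, 6}:
G(0) = 0
G(1) = mex{0} = 1
G(2) = mex{1} = 0
G(3) = mex{0} = 1
G(4) = mex{1} = 0
G(5) = mex{0} = 1
G(6) = mex{1,0} = 2
G(7) = mex{2,1} = 0
G(8) = mex{0,0} = 1
G(9) = mex{1,1} = 0
G(10) = mex{0,0} = 1
G(11) = mex{1,1} = 0
G(12) = mex{0,2} = 1
G(13) = mex{1,0} = 2
G(14) = mex{2,1} = 0
G(15) = mex{0,0} = 1
G(16) = mex{1,1} = 0
G(17) = mex{0,0} = 1
G(18) = mex{1,1} = 0
G(19) = mex{0,2} = 1
G(20) = mex{1,0} = 2
G(21) = mex{2,1} = 0
G(22) = mex{0,0} = 1
G_B(22) = 1.
Combined Grundy value = 1 ⊕ 1 = 0.

0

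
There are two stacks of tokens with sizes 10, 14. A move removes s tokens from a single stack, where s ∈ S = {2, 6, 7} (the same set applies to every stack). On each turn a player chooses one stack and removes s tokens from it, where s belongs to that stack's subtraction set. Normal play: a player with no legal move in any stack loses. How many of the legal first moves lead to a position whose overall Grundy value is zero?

1

All stacks use S = {2, 6, 7}:
G(0) = 0
G(1) = mex{} = 0
G(2) = mex{0} = 1
G(3) = mex{0} = 1
G(4) = mex{1} = 0
G(5) = mex{1} = 0
G(6) = mex{0,0} = 1
G(7) = mex{0,0,0} = 1
G(8) = mex{1,1,0} = 2
G(9) = mex{1,1,1} = 0
G(10) = mex{2,0,1} = 3
G(11) = mex{0,0,0} = 1
G(12) = mex{3,1,0} = 2
G(13) = mex{1,1,1} = 0
G(14) = mex{2,2,1} = 0
Stack A: G(10) = 3.
Stack B: G(14) = 0.
Combined Grundy value = 3 ⊕ 0 = 3.
A winning move leaves total XOR = 0, i.e. changes one component's Grundy value g to g ⊕ X where X is the current total.
Stack A: need g' = 3⊕3 = 0. Options: 10−2→G=2, 10−6→G=0, 10−7→G=1. Hits: 1.
Stack B: need g' = 0⊕3 = 3. Options: 14−2→G=2, 14−6→G=2, 14−7→G=1. Hits: 0.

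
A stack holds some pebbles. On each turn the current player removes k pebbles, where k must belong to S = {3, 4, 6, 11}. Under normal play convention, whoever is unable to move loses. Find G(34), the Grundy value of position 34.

0

G(0) = 0
G(1) = mex{} = 0
G(2) = mex{} = 0
G(3) = mex{0} = 1
G(4) = mex{0,0} = 1
G(5) = mex{0,0} = 1
G(6) = mex{1,0,0} = 2
G(7) = mex{1,1,0} = 2
G(8) = mex{1,1,0} = 2
G(9) = mex{2,1,1} = 0
G(10) = mex{2,2,1} = 0
G(11) = mex{2,2,1,0} = 3
G(12) = mex{0,2,2,0} = 1
G(13) = mex{0,0,2,0} = 1
G(14) = mex{3,0,2,1} = 4
G(15) = mex{1,3,0,1} = 2
G(16) = mex{1,1,0,1} = 2
G(17) = mex{4,1,3,2} = 0
G(18) = mex{2,4,1,2} = 0
G(19) = mex{2,2,1,2} = 0
G(20) = mex{0,2,4,0} = 1
G(21) = mex{0,0,2,0} = 1
G(22) = mex{0,0,2,3} = 1
G(23) = mex{1,0,0,1} = 2
G(24) = mex{1,1,0,1} = 2
G(25) = mex{1,1,0,4} = 2
G(26) = mex{2,1,1,2} = 0
G(27) = mex{2,2,1,2} = 0
G(28) = mex{2,2,1,0} = 3
G(29) = mex{0,2,2,0} = 1
G(30) = mex{0,0,2,0} = 1
G(31) = mex{3,0,2,1} = 4
G(32) = mex{1,3,0,1} = 2
G(33) = mex{1,1,0,1} = 2
G(34) = mex{4,1,3,2} = 0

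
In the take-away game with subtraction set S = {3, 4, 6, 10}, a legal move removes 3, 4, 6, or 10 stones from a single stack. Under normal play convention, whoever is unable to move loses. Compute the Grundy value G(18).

G(0) = 0
G(1) = mex{} = 0
G(2) = mex{} = 0
G(3) = mex{0} = 1
G(4) = mex{0,0} = 1
G(5) = mex{0,0} = 1
G(6) = mex{1,0,0} = 2
G(7) = mex{1,1,0} = 2
G(8) = mex{1,1,0} = 2
G(9) = mex{2,1,1} = 0
G(10) = mex{2,2,1,0} = 3
G(11) = mex{2,2,1,0} = 3
G(12) = mex{0,2,2,0} = 1
G(13) = mex{3,0,2,1} = 4
G(14) = mex{3,3,2,1} = 0
G(15) = mex{1,3,0,1} = 2
G(16) = mex{4,1,3,2} = 0
G(17) = mex{0,4,3,2} = 1
G(18) = mex{2,0,1,2} = 3

3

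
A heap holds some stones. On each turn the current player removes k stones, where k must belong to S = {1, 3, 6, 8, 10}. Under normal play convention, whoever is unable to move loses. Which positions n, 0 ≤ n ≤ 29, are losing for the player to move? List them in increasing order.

n :  0  1  2  3  4  5  6  7  8  9 10 11 12 13 14 15 16 17 18 19 20 21 22 23 24 25 26 27 28 29
G :  0  1  0  1  0  1  2  3  2  0  1  0  1  0  1  2  3  2  0  1  0  1  0  1  2  3  2  0  1  0
P-positions are exactly the n with G(n) = 0.

0, 2, 4, 9, 11, 13, 18, 20, 22, 27, 29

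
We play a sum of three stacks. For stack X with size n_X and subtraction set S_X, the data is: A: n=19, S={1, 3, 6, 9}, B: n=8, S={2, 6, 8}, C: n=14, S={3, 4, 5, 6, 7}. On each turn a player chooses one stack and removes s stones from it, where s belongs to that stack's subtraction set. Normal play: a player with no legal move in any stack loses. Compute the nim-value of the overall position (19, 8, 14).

0

Stack A, S = {1, 3, 6, 9}:
G(0) = 0
G(1) = mex{0} = 1
G(2) = mex{1} = 0
G(3) = mex{0,0} = 1
G(4) = mex{1,1} = 0
G(5) = mex{0,0} = 1
G(6) = mex{1,1,0} = 2
G(7) = mex{2,0,1} = 3
G(8) = mex{3,1,0} = 2
G(9) = mex{2,2,1,0} = 3
G(10) = mex{3,3,0,1} = 2
G(11) = mex{2,2,1,0} = 3
G(12) = mex{3,3,2,1} = 0
G(13) = mex{0,2,3,0} = 1
G(14) = mex{1,3,2,1} = 0
G(15) = mex{0,0,3,2} = 1
G(16) = mex{1,1,2,3} = 0
G(17) = mex{0,0,3,2} = 1
G(18) = mex{1,1,0,3} = 2
G(19) = mex{2,0,1,2} = 3
G_A(19) = 3.
Stack B, S = {2, 6, 8}:
G(0) = 0
G(1) = mex{} = 0
G(2) = mex{0} = 1
G(3) = mex{0} = 1
G(4) = mex{1} = 0
G(5) = mex{1} = 0
G(6) = mex{0,0} = 1
G(7) = mex{0,0} = 1
G(8) = mex{1,1,0} = 2
G_B(8) = 2.
Stack C, S = {3, 4, 5, 6, 7}:
n :  0  1  2  3  4  5  6  7  8  9 10 11 12 13 14
G :  0  0  0  1  1  1  2  2  2  3  0  0  0  1  1
G_C(14) = 1.
Combined Grundy value = 3 ⊕ 2 ⊕ 1 = 0.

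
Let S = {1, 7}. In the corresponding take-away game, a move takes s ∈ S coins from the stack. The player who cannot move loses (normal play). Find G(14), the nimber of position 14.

0

n :  0  1  2  3  4  5  6  7  8  9 10 11 12 13 14
G :  0  1  0  1  0  1  0  1  0  1  0  1  0  1  0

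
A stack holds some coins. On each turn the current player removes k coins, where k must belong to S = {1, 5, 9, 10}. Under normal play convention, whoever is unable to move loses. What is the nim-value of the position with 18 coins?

G(0) = 0
G(1) = mex{0} = 1
G(2) = mex{1} = 0
G(3) = mex{0} = 1
G(4) = mex{1} = 0
G(5) = mex{0,0} = 1
G(6) = mex{1,1} = 0
G(7) = mex{0,0} = 1
G(8) = mex{1,1} = 0
G(9) = mex{0,0,0} = 1
G(10) = mex{1,1,1,0} = 2
G(11) = mex{2,0,0,1} = 3
G(12) = mex{3,1,1,0} = 2
G(13) = mex{2,0,0,1} = 3
G(14) = mex{3,1,1,0} = 2
G(15) = mex{2,2,0,1} = 3
G(16) = mex{3,3,1,0} = 2
G(17) = mex{2,2,0,1} = 3
G(18) = mex{3,3,1,0} = 2

2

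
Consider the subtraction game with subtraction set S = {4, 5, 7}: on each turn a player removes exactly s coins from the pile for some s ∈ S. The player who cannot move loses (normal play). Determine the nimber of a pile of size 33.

0

n :  0  1  2  3  4  5  6  7  8  9 10 11 12 13 14 15 16 17 18 19 20 21 22 23 24 25 26 27 28 29 30 31 32 33
G :  0  0  0  0  1  1  1  1  2  2  2  0  0  0  0  1  1  1  1  2  2  2  0  0  0  0  1  1  1  1  2  2  2  0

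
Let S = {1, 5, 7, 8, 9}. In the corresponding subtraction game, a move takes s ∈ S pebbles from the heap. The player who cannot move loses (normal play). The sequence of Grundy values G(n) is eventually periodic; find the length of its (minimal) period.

n :  0  1  2  3  4  5  6  7  8  9 10 11 12 13 14 15 16 17 18 19 20 21 22 23 24 25 26 27 28 29 30 31 32 33
G :  0  1  0  1  0  1  0  1  2  3  2  3  2  3  2  3  0  1  0  1  0  1  0  1  2  3  2  3  2  3  2  3  0  1
G(n+16) = G(n) holds for n = 0,…,8 (a full window of length max(S) = 9), so the sequence is purely periodic with period 16.

16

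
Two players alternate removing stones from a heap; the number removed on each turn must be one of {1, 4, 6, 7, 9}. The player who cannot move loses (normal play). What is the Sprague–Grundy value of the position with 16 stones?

n :  0  1  2  3  4  5  6  7  8  9 10 11 12 13 14 15 16
G :  0  1  0  1  2  0  1  2  3  2  0  1  2  0  1  0  1

1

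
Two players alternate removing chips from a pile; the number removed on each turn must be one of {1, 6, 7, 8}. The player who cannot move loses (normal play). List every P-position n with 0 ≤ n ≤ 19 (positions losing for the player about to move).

0, 2, 4, 13, 15, 17

n :  0  1  2  3  4  5  6  7  8  9 10 11 12 13 14 15 16 17 18 19
G :  0  1  0  1  0  1  2  3  2  3  2  3  4  0  1  0  1  0  1  2
P-positions are exactly the n with G(n) = 0.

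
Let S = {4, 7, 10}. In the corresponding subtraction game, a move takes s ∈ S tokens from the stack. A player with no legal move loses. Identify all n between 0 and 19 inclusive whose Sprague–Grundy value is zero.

0, 1, 2, 3, 14, 15, 16, 17

G(0) = 0
G(1) = mex{} = 0
G(2) = mex{} = 0
G(3) = mex{} = 0
G(4) = mex{0} = 1
G(5) = mex{0} = 1
G(6) = mex{0} = 1
G(7) = mex{0,0} = 1
G(8) = mex{1,0} = 2
G(9) = mex{1,0} = 2
G(10) = mex{1,0,0} = 2
G(11) = mex{1,1,0} = 2
G(12) = mex{2,1,0} = 3
G(13) = mex{2,1,0} = 3
G(14) = mex{2,1,1} = 0
G(15) = mex{2,2,1} = 0
G(16) = mex{3,2,1} = 0
G(17) = mex{3,2,1} = 0
G(18) = mex{0,2,2} = 1
G(19) = mex{0,3,2} = 1
P-positions are exactly the n with G(n) = 0.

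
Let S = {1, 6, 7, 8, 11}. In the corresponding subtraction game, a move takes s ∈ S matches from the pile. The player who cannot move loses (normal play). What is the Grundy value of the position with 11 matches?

G(0) = 0
G(1) = mex{0} = 1
G(2) = mex{1} = 0
G(3) = mex{0} = 1
G(4) = mex{1} = 0
G(5) = mex{0} = 1
G(6) = mex{1,0} = 2
G(7) = mex{2,1,0} = 3
G(8) = mex{3,0,1,0} = 2
G(9) = mex{2,1,0,1} = 3
G(10) = mex{3,0,1,0} = 2
G(11) = mex{2,1,0,1,0} = 3

3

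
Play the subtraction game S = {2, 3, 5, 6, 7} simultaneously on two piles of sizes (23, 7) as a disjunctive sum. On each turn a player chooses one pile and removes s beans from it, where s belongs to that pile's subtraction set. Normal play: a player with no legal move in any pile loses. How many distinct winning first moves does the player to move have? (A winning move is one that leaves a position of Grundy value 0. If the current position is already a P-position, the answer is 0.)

All piles use S = {2, 3, 5, 6, 7}:
n :  0  1  2  3  4  5  6  7  8  9 10 11 12 13 14 15 16 17 18 19 20 21 22 23
G :  0  0  1  1  2  2  3  3  4  0  0  1  1  2  2  3  3  4  0  0  1  1  2  2
Pile A: G(23) = 2.
Pile B: G(7) = 3.
Combined Grundy value = 2 ⊕ 3 = 1.
A winning move leaves total XOR = 0, i.e. changes one component's Grundy value g to g ⊕ X where X is the current total.
Pile A: need g' = 2⊕1 = 3. Options: 23−2→G=1, 23−3→G=1, 23−5→G=0, 23−6→G=4, 23−7→G=3. Hits: 1.
Pile B: need g' = 3⊕1 = 2. Options: 7−2→G=2, 7−3→G=2, 7−5→G=1, 7−6→G=0, 7−7→G=0. Hits: 2.

3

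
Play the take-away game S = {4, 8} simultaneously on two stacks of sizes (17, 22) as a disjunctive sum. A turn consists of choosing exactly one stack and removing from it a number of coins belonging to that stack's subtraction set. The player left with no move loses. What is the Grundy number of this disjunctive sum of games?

All stacks use S = {4, 8}:
G(0) = 0
G(1) = mex{} = 0
G(2) = mex{} = 0
G(3) = mex{} = 0
G(4) = mex{0} = 1
G(5) = mex{0} = 1
G(6) = mex{0} = 1
G(7) = mex{0} = 1
G(8) = mex{1,0} = 2
G(9) = mex{1,0} = 2
G(10) = mex{1,0} = 2
G(11) = mex{1,0} = 2
G(12) = mex{2,1} = 0
G(13) = mex{2,1} = 0
G(14) = mex{2,1} = 0
G(15) = mex{2,1} = 0
G(16) = mex{0,2} = 1
G(17) = mex{0,2} = 1
G(18) = mex{0,2} = 1
G(19) = mex{0,2} = 1
G(20) = mex{1,0} = 2
G(21) = mex{1,0} = 2
G(22) = mex{1,0} = 2
Stack A: G(17) = 1.
Stack B: G(22) = 2.
Combined Grundy value = 1 ⊕ 2 = 3.

3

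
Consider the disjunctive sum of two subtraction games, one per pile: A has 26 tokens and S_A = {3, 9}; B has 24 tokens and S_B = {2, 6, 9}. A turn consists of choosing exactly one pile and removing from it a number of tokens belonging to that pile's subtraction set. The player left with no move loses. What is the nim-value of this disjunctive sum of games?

Pile A, S = {3, 9}:
G(0) = 0
G(1) = mex{} = 0
G(2) = mex{} = 0
G(3) = mex{0} = 1
G(4) = mex{0} = 1
G(5) = mex{0} = 1
G(6) = mex{1} = 0
G(7) = mex{1} = 0
G(8) = mex{1} = 0
G(9) = mex{0,0} = 1
G(10) = mex{0,0} = 1
G(11) = mex{0,0} = 1
G(12) = mex{1,1} = 0
G(13) = mex{1,1} = 0
G(14) = mex{1,1} = 0
G(15) = mex{0,0} = 1
G(16) = mex{0,0} = 1
G(17) = mex{0,0} = 1
G(18) = mex{1,1} = 0
G(19) = mex{1,1} = 0
G(20) = mex{1,1} = 0
G(21) = mex{0,0} = 1
G(22) = mex{0,0} = 1
G(23) = mex{0,0} = 1
G(24) = mex{1,1} = 0
G(25) = mex{1,1} = 0
G(26) = mex{1,1} = 0
G_A(26) = 0.
Pile B, S = {2, 6, 9}:
n :  0  1  2  3  4  5  6  7  8  9 10 11 12 13 14 15 16 17 18 19 20 21 22 23 24
G :  0  0  1  1  0  0  1  1  0  2  1  3  0  2  1  0  0  1  1  0  0  1  1  0  2
G_B(24) = 2.
Combined Grundy value = 0 ⊕ 2 = 2.

2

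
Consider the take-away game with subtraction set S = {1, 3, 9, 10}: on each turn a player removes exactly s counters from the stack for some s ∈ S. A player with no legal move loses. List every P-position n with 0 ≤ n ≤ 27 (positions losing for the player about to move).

0, 2, 4, 6, 8, 19, 21, 23, 25, 27

n :  0  1  2  3  4  5  6  7  8  9 10 11 12 13 14 15 16 17 18 19 20 21 22 23 24 25 26 27
G :  0  1  0  1  0  1  0  1  0  1  2  3  2  3  2  3  2  3  2  0  1  0  1  0  1  0  1  0
P-positions are exactly the n with G(n) = 0.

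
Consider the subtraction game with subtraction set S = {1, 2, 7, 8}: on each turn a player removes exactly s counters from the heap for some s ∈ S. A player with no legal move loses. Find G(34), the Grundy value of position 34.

1

n :  0  1  2  3  4  5  6  7  8  9 10 11 12 13 14 15 16 17 18 19 20 21 22 23 24 25 26 27 28 29 30 31 32 33 34
G :  0  1  2  0  1  2  0  1  2  0  1  2  0  1  2  0  1  2  0  1  2  0  1  2  0  1  2  0  1  2  0  1  2  0  1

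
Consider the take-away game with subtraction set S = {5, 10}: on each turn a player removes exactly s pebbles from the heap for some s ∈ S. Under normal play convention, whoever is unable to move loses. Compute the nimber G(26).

n :  0  1  2  3  4  5  6  7  8  9 10 11 12 13 14 15 16 17 18 19 20 21 22 23 24 25 26
G :  0  0  0  0  0  1  1  1  1  1  2  2  2  2  2  0  0  0  0  0  1  1  1  1  1  2  2

2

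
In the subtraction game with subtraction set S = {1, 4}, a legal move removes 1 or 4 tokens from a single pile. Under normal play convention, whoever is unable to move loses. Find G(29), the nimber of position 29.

n :  0  1  2  3  4  5  6  7  8  9 10 11 12 13 14 15 16 17 18 19 20 21 22 23 24 25 26 27 28 29
G :  0  1  0  1  2  0  1  0  1  2  0  1  0  1  2  0  1  0  1  2  0  1  0  1  2  0  1  0  1  2

2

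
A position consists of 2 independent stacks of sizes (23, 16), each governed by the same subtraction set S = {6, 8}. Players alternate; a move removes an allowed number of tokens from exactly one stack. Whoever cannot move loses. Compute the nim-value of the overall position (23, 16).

1

All stacks use S = {6, 8}:
G(0) = 0
G(1) = mex{} = 0
G(2) = mex{} = 0
G(3) = mex{} = 0
G(4) = mex{} = 0
G(5) = mex{} = 0
G(6) = mex{0} = 1
G(7) = mex{0} = 1
G(8) = mex{0,0} = 1
G(9) = mex{0,0} = 1
G(10) = mex{0,0} = 1
G(11) = mex{0,0} = 1
G(12) = mex{1,0} = 2
G(13) = mex{1,0} = 2
G(14) = mex{1,1} = 0
G(15) = mex{1,1} = 0
G(16) = mex{1,1} = 0
G(17) = mex{1,1} = 0
G(18) = mex{2,1} = 0
G(19) = mex{2,1} = 0
G(20) = mex{0,2} = 1
G(21) = mex{0,2} = 1
G(22) = mex{0,0} = 1
G(23) = mex{0,0} = 1
Stack A: G(23) = 1.
Stack B: G(16) = 0.
Combined Grundy value = 1 ⊕ 0 = 1.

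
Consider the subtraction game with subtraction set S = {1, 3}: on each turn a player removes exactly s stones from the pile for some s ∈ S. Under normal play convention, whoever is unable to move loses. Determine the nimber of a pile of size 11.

n :  0  1  2  3  4  5  6  7  8  9 10 11
G :  0  1  0  1  0  1  0  1  0  1  0  1

1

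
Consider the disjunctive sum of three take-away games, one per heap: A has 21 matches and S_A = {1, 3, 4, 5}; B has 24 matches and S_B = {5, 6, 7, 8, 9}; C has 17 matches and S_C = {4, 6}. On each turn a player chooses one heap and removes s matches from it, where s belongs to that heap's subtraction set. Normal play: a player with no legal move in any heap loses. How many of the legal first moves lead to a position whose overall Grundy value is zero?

Heap A, S = {1, 3, 4, 5}:
G(0) = 0
G(1) = mex{0} = 1
G(2) = mex{1} = 0
G(3) = mex{0,0} = 1
G(4) = mex{1,1,0} = 2
G(5) = mex{2,0,1,0} = 3
G(6) = mex{3,1,0,1} = 2
G(7) = mex{2,2,1,0} = 3
G(8) = mex{3,3,2,1} = 0
G(9) = mex{0,2,3,2} = 1
G(10) = mex{1,3,2,3} = 0
G(11) = mex{0,0,3,2} = 1
G(12) = mex{1,1,0,3} = 2
G(13) = mex{2,0,1,0} = 3
G(14) = mex{3,1,0,1} = 2
G(15) = mex{2,2,1,0} = 3
G(16) = mex{3,3,2,1} = 0
G(17) = mex{0,2,3,2} = 1
G(18) = mex{1,3,2,3} = 0
G(19) = mex{0,0,3,2} = 1
G(20) = mex{1,1,0,3} = 2
G(21) = mex{2,0,1,0} = 3
G_A(21) = 3.
Heap B, S = {5, 6, 7, 8, 9}:
n :  0  1  2  3  4  5  6  7  8  9 10 11 12 13 14 15 16 17 18 19 20 21 22 23 24
G :  0  0  0  0  0  1  1  1  1  1  2  2  2  2  0  0  0  0  0  1  1  1  1  1  2
G_B(24) = 2.
Heap C, S = {4, 6}:
G(0) = 0
G(1) = mex{} = 0
G(2) = mex{} = 0
G(3) = mex{} = 0
G(4) = mex{0} = 1
G(5) = mex{0} = 1
G(6) = mex{0,0} = 1
G(7) = mex{0,0} = 1
G(8) = mex{1,0} = 2
G(9) = mex{1,0} = 2
G(10) = mex{1,1} = 0
G(11) = mex{1,1} = 0
G(12) = mex{2,1} = 0
G(13) = mex{2,1} = 0
G(14) = mex{0,2} = 1
G(15) = mex{0,2} = 1
G(16) = mex{0,0} = 1
G(17) = mex{0,0} = 1
G_C(17) = 1.
Combined Grundy value = 3 ⊕ 2 ⊕ 1 = 0.
A winning move leaves total XOR = 0, i.e. changes one component's Grundy value g to g ⊕ X where X is the current total.
Heap A: target g' = 3⊕0 = 3, but every legal move changes the Grundy value (mex property), so 0 moves.
Heap B: target g' = 2⊕0 = 2, but every legal move changes the Grundy value (mex property), so 0 moves.
Heap C: target g' = 1⊕0 = 1, but every legal move changes the Grundy value (mex property), so 0 moves.

0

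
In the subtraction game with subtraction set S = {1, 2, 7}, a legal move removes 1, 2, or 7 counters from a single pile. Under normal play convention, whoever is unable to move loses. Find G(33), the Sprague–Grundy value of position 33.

0

n :  0  1  2  3  4  5  6  7  8  9 10 11 12 13 14 15 16 17 18 19 20 21 22 23 24 25 26 27 28 29 30 31 32 33
G :  0  1  2  0  1  2  0  1  2  0  1  2  0  1  2  0  1  2  0  1  2  0  1  2  0  1  2  0  1  2  0  1  2  0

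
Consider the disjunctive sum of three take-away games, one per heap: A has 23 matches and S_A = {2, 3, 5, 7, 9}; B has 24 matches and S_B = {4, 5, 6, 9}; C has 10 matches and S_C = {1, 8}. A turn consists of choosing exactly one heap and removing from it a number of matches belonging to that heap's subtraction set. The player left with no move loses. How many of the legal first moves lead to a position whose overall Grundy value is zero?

4

Heap A, S = {2, 3, 5, 7, 9}:
G(0) = 0
G(1) = mex{} = 0
G(2) = mex{0} = 1
G(3) = mex{0,0} = 1
G(4) = mex{1,0} = 2
G(5) = mex{1,1,0} = 2
G(6) = mex{2,1,0} = 3
G(7) = mex{2,2,1,0} = 3
G(8) = mex{3,2,1,0} = 4
G(9) = mex{3,3,2,1,0} = 4
G(10) = mex{4,3,2,1,0} = 5
G(11) = mex{4,4,3,2,1} = 0
G(12) = mex{5,4,3,2,1} = 0
G(13) = mex{0,5,4,3,2} = 1
G(14) = mex{0,0,4,3,2} = 1
G(15) = mex{1,0,5,4,3} = 2
G(16) = mex{1,1,0,4,3} = 2
G(17) = mex{2,1,0,5,4} = 3
G(18) = mex{2,2,1,0,4} = 3
G(19) = mex{3,2,1,0,5} = 4
G(20) = mex{3,3,2,1,0} = 4
G(21) = mex{4,3,2,1,0} = 5
G(22) = mex{4,4,3,2,1} = 0
G(23) = mex{5,4,3,2,1} = 0
G_A(23) = 0.
Heap B, S = {4, 5, 6, 9}:
G(0) = 0
G(1) = mex{} = 0
G(2) = mex{} = 0
G(3) = mex{} = 0
G(4) = mex{0} = 1
G(5) = mex{0,0} = 1
G(6) = mex{0,0,0} = 1
G(7) = mex{0,0,0} = 1
G(8) = mex{1,0,0} = 2
G(9) = mex{1,1,0,0} = 2
G(10) = mex{1,1,1,0} = 2
G(11) = mex{1,1,1,0} = 2
G(12) = mex{2,1,1,0} = 3
G(13) = mex{2,2,1,1} = 0
G(14) = mex{2,2,2,1} = 0
G(15) = mex{2,2,2,1} = 0
G(16) = mex{3,2,2,1} = 0
G(17) = mex{0,3,2,2} = 1
G(18) = mex{0,0,3,2} = 1
G(19) = mex{0,0,0,2} = 1
G(20) = mex{0,0,0,2} = 1
G(21) = mex{1,0,0,3} = 2
G(22) = mex{1,1,0,0} = 2
G(23) = mex{1,1,1,0} = 2
G(24) = mex{1,1,1,0} = 2
G_B(24) = 2.
Heap C, S = {1, 8}:
n :  0  1  2  3  4  5  6  7  8  9 10
G :  0  1  0  1  0  1  0  1  2  0  1
G_C(10) = 1.
Combined Grundy value = 0 ⊕ 2 ⊕ 1 = 3.
A winning move leaves total XOR = 0, i.e. changes one component's Grundy value g to g ⊕ X where X is the current total.
Heap A: need g' = 0⊕3 = 3. Options: 23−2→G=5, 23−3→G=4, 23−5→G=3, 23−7→G=2, 23−9→G=1. Hits: 1.
Heap B: need g' = 2⊕3 = 1. Options: 24−4→G=1, 24−5→G=1, 24−6→G=1, 24−9→G=0. Hits: 3.
Heap C: need g' = 1⊕3 = 2. Options: 10−1→G=0, 10−8→G=0. Hits: 0.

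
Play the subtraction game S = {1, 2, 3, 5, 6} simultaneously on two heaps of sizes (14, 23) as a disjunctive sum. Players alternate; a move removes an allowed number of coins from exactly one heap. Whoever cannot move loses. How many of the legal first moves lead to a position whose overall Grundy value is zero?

All heaps use S = {1, 2, 3, 5, 6}:
n :  0  1  2  3  4  5  6  7  8  9 10 11 12 13 14 15 16 17 18 19 20 21 22 23
G :  0  1  2  3  0  1  2  3  0  1  2  3  0  1  2  3  0  1  2  3  0  1  2  3
Heap A: G(14) = 2.
Heap B: G(23) = 3.
Combined Grundy value = 2 ⊕ 3 = 1.
A winning move leaves total XOR = 0, i.e. changes one component's Grundy value g to g ⊕ X where X is the current total.
Heap A: need g' = 2⊕1 = 3. Options: 14−1→G=1, 14−2→G=0, 14−3→G=3, 14−5→G=1, 14−6→G=0. Hits: 1.
Heap B: need g' = 3⊕1 = 2. Options: 23−1→G=2, 23−2→G=1, 23−3→G=0, 23−5→G=2, 23−6→G=1. Hits: 2.

3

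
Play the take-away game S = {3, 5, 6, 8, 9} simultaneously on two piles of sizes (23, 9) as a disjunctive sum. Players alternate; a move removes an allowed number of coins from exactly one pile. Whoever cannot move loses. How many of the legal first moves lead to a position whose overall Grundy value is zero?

0

All piles use S = {3, 5, 6, 8, 9}:
n :  0  1  2  3  4  5  6  7  8  9 10 11 12 13 14 15 16 17 18 19 20 21 22 23
G :  0  0  0  1  1  1  2  2  2  3  3  3  0  0  0  1  1  1  2  2  2  3  3  3
Pile A: G(23) = 3.
Pile B: G(9) = 3.
Combined Grundy value = 3 ⊕ 3 = 0.
A winning move leaves total XOR = 0, i.e. changes one component's Grundy value g to g ⊕ X where X is the current total.
Pile A: target g' = 3⊕0 = 3, but every legal move changes the Grundy value (mex property), so 0 moves.
Pile B: target g' = 3⊕0 = 3, but every legal move changes the Grundy value (mex property), so 0 moves.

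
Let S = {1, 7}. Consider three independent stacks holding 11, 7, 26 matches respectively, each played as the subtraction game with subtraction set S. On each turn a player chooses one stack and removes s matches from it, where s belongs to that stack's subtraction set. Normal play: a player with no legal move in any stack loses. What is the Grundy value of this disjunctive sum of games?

0

All stacks use S = {1, 7}:
n :  0  1  2  3  4  5  6  7  8  9 10 11 12 13 14 15 16 17 18 19 20 21 22 23 24 25 26
G :  0  1  0  1  0  1  0  1  0  1  0  1  0  1  0  1  0  1  0  1  0  1  0  1  0  1  0
Stack A: G(11) = 1.
Stack B: G(7) = 1.
Stack C: G(26) = 0.
Combined Grundy value = 1 ⊕ 1 ⊕ 0 = 0.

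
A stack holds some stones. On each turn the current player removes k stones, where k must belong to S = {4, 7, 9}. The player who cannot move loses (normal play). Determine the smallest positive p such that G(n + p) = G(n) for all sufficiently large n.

G(0) = 0
G(1) = mex{} = 0
G(2) = mex{} = 0
G(3) = mex{} = 0
G(4) = mex{0} = 1
G(5) = mex{0} = 1
G(6) = mex{0} = 1
G(7) = mex{0,0} = 1
G(8) = mex{1,0} = 2
G(9) = mex{1,0,0} = 2
G(10) = mex{1,0,0} = 2
G(11) = mex{1,1,0} = 2
G(12) = mex{2,1,0} = 3
G(13) = mex{2,1,1} = 0
G(14) = mex{2,1,1} = 0
G(15) = mex{2,2,1} = 0
G(16) = mex{3,2,1} = 0
G(17) = mex{0,2,2} = 1
G(18) = mex{0,2,2} = 1
G(19) = mex{0,3,2} = 1
G(20) = mex{0,0,2} = 1
G(21) = mex{1,0,3} = 2
G(22) = mex{1,0,0} = 2
G(23) = mex{1,0,0} = 2
G(24) = mex{1,1,0} = 2
G(25) = mex{2,1,0} = 3
G(26) = mex{2,1,1} = 0
G(27) = mex{2,1,1} = 0
G(n+13) = G(n) holds for n = 0,…,8 (a full window of length max(S) = 9), so the sequence is purely periodic with period 13.

13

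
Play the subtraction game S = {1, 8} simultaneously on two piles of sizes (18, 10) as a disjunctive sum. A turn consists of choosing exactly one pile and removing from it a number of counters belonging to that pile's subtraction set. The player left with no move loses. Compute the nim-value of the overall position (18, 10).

All piles use S = {1, 8}:
G(0) = 0
G(1) = mex{0} = 1
G(2) = mex{1} = 0
G(3) = mex{0} = 1
G(4) = mex{1} = 0
G(5) = mex{0} = 1
G(6) = mex{1} = 0
G(7) = mex{0} = 1
G(8) = mex{1,0} = 2
G(9) = mex{2,1} = 0
G(10) = mex{0,0} = 1
G(11) = mex{1,1} = 0
G(12) = mex{0,0} = 1
G(13) = mex{1,1} = 0
G(14) = mex{0,0} = 1
G(15) = mex{1,1} = 0
G(16) = mex{0,2} = 1
G(17) = mex{1,0} = 2
G(18) = mex{2,1} = 0
Pile A: G(18) = 0.
Pile B: G(10) = 1.
Combined Grundy value = 0 ⊕ 1 = 1.

1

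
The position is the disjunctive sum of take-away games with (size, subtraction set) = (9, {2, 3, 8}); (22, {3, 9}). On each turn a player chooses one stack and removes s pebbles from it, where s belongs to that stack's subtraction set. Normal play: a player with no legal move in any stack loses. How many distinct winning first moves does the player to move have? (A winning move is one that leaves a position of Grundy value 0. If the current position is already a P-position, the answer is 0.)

Stack A, S = {2, 3, 8}:
n : 0 1 2 3 4 5 6 7 8 9
G : 0 0 1 1 2 0 0 1 1 2
G_A(9) = 2.
Stack B, S = {3, 9}:
n :  0  1  2  3  4  5  6  7  8  9 10 11 12 13 14 15 16 17 18 19 20 21 22
G :  0  0  0  1  1  1  0  0  0  1  1  1  0  0  0  1  1  1  0  0  0  1  1
G_B(22) = 1.
Combined Grundy value = 2 ⊕ 1 = 3.
A winning move leaves total XOR = 0, i.e. changes one component's Grundy value g to g ⊕ X where X is the current total.
Stack A: need g' = 2⊕3 = 1. Options: 9−2→G=1, 9−3→G=0, 9−8→G=0. Hits: 1.
Stack B: need g' = 1⊕3 = 2. Options: 22−3→G=0, 22−9→G=0. Hits: 0.

1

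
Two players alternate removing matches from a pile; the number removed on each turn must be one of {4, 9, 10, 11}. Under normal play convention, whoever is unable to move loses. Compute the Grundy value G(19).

n :  0  1  2  3  4  5  6  7  8  9 10 11 12 13 14 15 16 17 18 19
G :  0  0  0  0  1  1  1  1  0  2  2  2  1  3  3  0  0  2  4  1

1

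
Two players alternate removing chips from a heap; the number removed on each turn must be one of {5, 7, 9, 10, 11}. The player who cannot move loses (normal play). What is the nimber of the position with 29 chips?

n :  0  1  2  3  4  5  6  7  8  9 10 11 12 13 14 15 16 17 18 19 20 21 22 23 24 25 26 27 28 29
G :  0  0  0  0  0  1  1  1  1  1  2  2  2  2  2  3  0  0  0  0  0  1  1  1  1  1  2  2  2  2

2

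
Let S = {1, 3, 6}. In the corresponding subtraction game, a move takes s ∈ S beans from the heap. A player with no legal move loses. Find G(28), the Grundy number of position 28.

n :  0  1  2  3  4  5  6  7  8  9 10 11 12 13 14 15 16 17 18 19 20 21 22 23 24 25 26 27 28
G :  0  1  0  1  0  1  2  3  2  0  1  0  1  0  1  2  3  2  0  1  0  1  0  1  2  3  2  0  1

1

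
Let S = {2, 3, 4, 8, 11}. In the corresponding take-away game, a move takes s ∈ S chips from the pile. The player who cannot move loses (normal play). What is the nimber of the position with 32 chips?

n :  0  1  2  3  4  5  6  7  8  9 10 11 12 13 14 15 16 17 18 19 20 21 22 23 24 25 26 27 28 29 30 31 32
G :  0  0  1  1  2  2  0  0  1  1  2  2  3  0  4  1  5  2  3  0  0  1  1  2  2  0  0  1  1  2  2  3  0

0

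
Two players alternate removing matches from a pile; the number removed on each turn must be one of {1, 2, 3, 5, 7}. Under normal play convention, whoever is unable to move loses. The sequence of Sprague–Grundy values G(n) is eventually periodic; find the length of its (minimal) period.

4

G(0) = 0
G(1) = mex{0} = 1
G(2) = mex{1,0} = 2
G(3) = mex{2,1,0} = 3
G(4) = mex{3,2,1} = 0
G(5) = mex{0,3,2,0} = 1
G(6) = mex{1,0,3,1} = 2
G(7) = mex{2,1,0,2,0} = 3
G(8) = mex{3,2,1,3,1} = 0
G(9) = mex{0,3,2,0,2} = 1
G(10) = mex{1,0,3,1,3} = 2
G(11) = mex{2,1,0,2,0} = 3
G(12) = mex{3,2,1,3,1} = 0
G(13) = mex{0,3,2,0,2} = 1
G(14) = mex{1,0,3,1,3} = 2
G(n+4) = G(n) holds for n = 0,…,6 (a full window of length max(S) = 7), so the sequence is purely periodic with period 4.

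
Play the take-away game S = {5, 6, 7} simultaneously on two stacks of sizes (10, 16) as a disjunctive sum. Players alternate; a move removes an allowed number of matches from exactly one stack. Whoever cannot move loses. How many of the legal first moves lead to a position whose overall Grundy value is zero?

All stacks use S = {5, 6, 7}:
G(0) = 0
G(1) = mex{} = 0
G(2) = mex{} = 0
G(3) = mex{} = 0
G(4) = mex{} = 0
G(5) = mex{0} = 1
G(6) = mex{0,0} = 1
G(7) = mex{0,0,0} = 1
G(8) = mex{0,0,0} = 1
G(9) = mex{0,0,0} = 1
G(10) = mex{1,0,0} = 2
G(11) = mex{1,1,0} = 2
G(12) = mex{1,1,1} = 0
G(13) = mex{1,1,1} = 0
G(14) = mex{1,1,1} = 0
G(15) = mex{2,1,1} = 0
G(16) = mex{2,2,1} = 0
Stack A: G(10) = 2.
Stack B: G(16) = 0.
Combined Grundy value = 2 ⊕ 0 = 2.
A winning move leaves total XOR = 0, i.e. changes one component's Grundy value g to g ⊕ X where X is the current total.
Stack A: need g' = 2⊕2 = 0. Options: 10−5→G=1, 10−6→G=0, 10−7→G=0. Hits: 2.
Stack B: need g' = 0⊕2 = 2. Options: 16−5→G=2, 16−6→G=2, 16−7→G=1. Hits: 2.

4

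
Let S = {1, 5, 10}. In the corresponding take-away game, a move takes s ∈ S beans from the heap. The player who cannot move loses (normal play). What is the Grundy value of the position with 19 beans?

G(0) = 0
G(1) = mex{0} = 1
G(2) = mex{1} = 0
G(3) = mex{0} = 1
G(4) = mex{1} = 0
G(5) = mex{0,0} = 1
G(6) = mex{1,1} = 0
G(7) = mex{0,0} = 1
G(8) = mex{1,1} = 0
G(9) = mex{0,0} = 1
G(10) = mex{1,1,0} = 2
G(11) = mex{2,0,1} = 3
G(12) = mex{3,1,0} = 2
G(13) = mex{2,0,1} = 3
G(14) = mex{3,1,0} = 2
G(15) = mex{2,2,1} = 0
G(16) = mex{0,3,0} = 1
G(17) = mex{1,2,1} = 0
G(18) = mex{0,3,0} = 1
G(19) = mex{1,2,1} = 0

0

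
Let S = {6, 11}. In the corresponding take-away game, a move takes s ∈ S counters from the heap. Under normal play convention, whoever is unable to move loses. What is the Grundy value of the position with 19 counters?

0

G(0) = 0
G(1) = mex{} = 0
G(2) = mex{} = 0
G(3) = mex{} = 0
G(4) = mex{} = 0
G(5) = mex{} = 0
G(6) = mex{0} = 1
G(7) = mex{0} = 1
G(8) = mex{0} = 1
G(9) = mex{0} = 1
G(10) = mex{0} = 1
G(11) = mex{0,0} = 1
G(12) = mex{1,0} = 2
G(13) = mex{1,0} = 2
G(14) = mex{1,0} = 2
G(15) = mex{1,0} = 2
G(16) = mex{1,0} = 2
G(17) = mex{1,1} = 0
G(18) = mex{2,1} = 0
G(19) = mex{2,1} = 0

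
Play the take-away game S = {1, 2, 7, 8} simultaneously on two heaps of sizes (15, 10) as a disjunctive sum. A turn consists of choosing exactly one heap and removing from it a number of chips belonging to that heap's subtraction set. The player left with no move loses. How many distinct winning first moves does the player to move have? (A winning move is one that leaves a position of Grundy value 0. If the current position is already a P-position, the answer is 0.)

All heaps use S = {1, 2, 7, 8}:
G(0) = 0
G(1) = mex{0} = 1
G(2) = mex{1,0} = 2
G(3) = mex{2,1} = 0
G(4) = mex{0,2} = 1
G(5) = mex{1,0} = 2
G(6) = mex{2,1} = 0
G(7) = mex{0,2,0} = 1
G(8) = mex{1,0,1,0} = 2
G(9) = mex{2,1,2,1} = 0
G(10) = mex{0,2,0,2} = 1
G(11) = mex{1,0,1,0} = 2
G(12) = mex{2,1,2,1} = 0
G(13) = mex{0,2,0,2} = 1
G(14) = mex{1,0,1,0} = 2
G(15) = mex{2,1,2,1} = 0
Heap A: G(15) = 0.
Heap B: G(10) = 1.
Combined Grundy value = 0 ⊕ 1 = 1.
A winning move leaves total XOR = 0, i.e. changes one component's Grundy value g to g ⊕ X where X is the current total.
Heap A: need g' = 0⊕1 = 1. Options: 15−1→G=2, 15−2→G=1, 15−7→G=2, 15−8→G=1. Hits: 2.
Heap B: need g' = 1⊕1 = 0. Options: 10−1→G=0, 10−2→G=2, 10−7→G=0, 10−8→G=2. Hits: 2.

4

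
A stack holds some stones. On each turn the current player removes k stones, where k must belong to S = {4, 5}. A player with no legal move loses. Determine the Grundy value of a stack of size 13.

G(0) = 0
G(1) = mex{} = 0
G(2) = mex{} = 0
G(3) = mex{} = 0
G(4) = mex{0} = 1
G(5) = mex{0,0} = 1
G(6) = mex{0,0} = 1
G(7) = mex{0,0} = 1
G(8) = mex{1,0} = 2
G(9) = mex{1,1} = 0
G(10) = mex{1,1} = 0
G(11) = mex{1,1} = 0
G(12) = mex{2,1} = 0
G(13) = mex{0,2} = 1

1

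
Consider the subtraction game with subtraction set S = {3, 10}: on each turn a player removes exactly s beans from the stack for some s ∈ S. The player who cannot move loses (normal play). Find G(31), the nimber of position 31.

1

n :  0  1  2  3  4  5  6  7  8  9 10 11 12 13 14 15 16 17 18 19 20 21 22 23 24 25 26 27 28 29 30 31
G :  0  0  0  1  1  1  0  0  0  1  1  1  2  0  0  0  1  1  1  0  0  0  1  1  1  2  0  0  0  1  1  1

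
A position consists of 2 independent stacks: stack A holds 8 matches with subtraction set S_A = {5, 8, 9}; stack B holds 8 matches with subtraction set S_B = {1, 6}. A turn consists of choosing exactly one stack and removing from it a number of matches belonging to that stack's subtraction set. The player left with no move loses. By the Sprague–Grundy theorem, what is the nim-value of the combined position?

Stack A, S = {5, 8, 9}:
n : 0 1 2 3 4 5 6 7 8
G : 0 0 0 0 0 1 1 1 1
G_A(8) = 1.
Stack B, S = {1, 6}:
G(0) = 0
G(1) = mex{0} = 1
G(2) = mex{1} = 0
G(3) = mex{0} = 1
G(4) = mex{1} = 0
G(5) = mex{0} = 1
G(6) = mex{1,0} = 2
G(7) = mex{2,1} = 0
G(8) = mex{0,0} = 1
G_B(8) = 1.
Combined Grundy value = 1 ⊕ 1 = 0.

0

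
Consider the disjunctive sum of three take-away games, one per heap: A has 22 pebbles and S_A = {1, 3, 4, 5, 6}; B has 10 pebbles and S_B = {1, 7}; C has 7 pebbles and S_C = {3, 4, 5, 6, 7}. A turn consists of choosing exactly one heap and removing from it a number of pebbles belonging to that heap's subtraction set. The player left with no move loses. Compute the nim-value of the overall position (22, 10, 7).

0

Heap A, S = {1, 3, 4, 5, 6}:
n :  0  1  2  3  4  5  6  7  8  9 10 11 12 13 14 15 16 17 18 19 20 21 22
G :  0  1  0  1  2  3  2  3  4  0  1  0  1  2  3  2  3  4  0  1  0  1  2
G_A(22) = 2.
Heap B, S = {1, 7}:
G(0) = 0
G(1) = mex{0} = 1
G(2) = mex{1} = 0
G(3) = mex{0} = 1
G(4) = mex{1} = 0
G(5) = mex{0} = 1
G(6) = mex{1} = 0
G(7) = mex{0,0} = 1
G(8) = mex{1,1} = 0
G(9) = mex{0,0} = 1
G(10) = mex{1,1} = 0
G_B(10) = 0.
Heap C, S = {3, 4, 5, 6, 7}:
G(0) = 0
G(1) = mex{} = 0
G(2) = mex{} = 0
G(3) = mex{0} = 1
G(4) = mex{0,0} = 1
G(5) = mex{0,0,0} = 1
G(6) = mex{1,0,0,0} = 2
G(7) = mex{1,1,0,0,0} = 2
G_C(7) = 2.
Combined Grundy value = 2 ⊕ 0 ⊕ 2 = 0.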